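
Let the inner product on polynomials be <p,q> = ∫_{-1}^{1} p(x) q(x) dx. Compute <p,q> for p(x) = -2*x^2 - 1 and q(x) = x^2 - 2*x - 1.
<p,q> = 28/15

Expand the product: p(x)·q(x) = -2*x^4 + 4*x^3 + x^2 + 2*x + 1.
∫_{-1}^{1} of each monomial x^k gives [2/(k+1) if k even, 0 if k odd]. Integrating term-by-term (or equivalently evaluating the antiderivative F(x) = -2*x^5/5 + x^4 + x^3/3 + x^2 + x at the endpoints):
  F(1) − F(−1) = 44/15 − (16/15) = 28/15.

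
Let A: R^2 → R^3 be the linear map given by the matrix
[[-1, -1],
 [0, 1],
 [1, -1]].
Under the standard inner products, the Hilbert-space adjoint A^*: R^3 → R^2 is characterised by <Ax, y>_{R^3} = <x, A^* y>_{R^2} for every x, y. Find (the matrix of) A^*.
A^* = A^T =
[[-1, 0, 1],
 [-1, 1, -1]]

For real matrices with standard dot products, the defining identity <Ax, y> = <x, A^* y> gives (Ax)^T y = x^T (A^*) y, i.e. x^T A^T y = x^T (A^*) y. Since this holds for all x, y, we must have A^* = A^T. Therefore
A^* =
[[-1, 0, 1],
 [-1, 1, -1]].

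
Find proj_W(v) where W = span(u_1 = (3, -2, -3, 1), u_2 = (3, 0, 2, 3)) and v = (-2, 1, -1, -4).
proj_W(v) = (-726/235, 78/235, -289/235, -648/235)

Set up U = [u_1 | ... | u_2] ∈ R^(4×2). The projector onto W = col(U) is P = U (U^T U)^(-1) U^T.
Compute U^T U =
  [23, 6]
  [6, 22],
and U^T v = (-9, -20).
Solve U^T U · c = U^T v for the coefficients: c = (-39/235, -203/235). The projection is proj_W(v) = U c.
Check: (v - proj_W(v)) · u_1 = 0  (should be 0).
Check: (v - proj_W(v)) · u_2 = 0  (should be 0).
Result: proj_W(v) = (-726/235, 78/235, -289/235, -648/235).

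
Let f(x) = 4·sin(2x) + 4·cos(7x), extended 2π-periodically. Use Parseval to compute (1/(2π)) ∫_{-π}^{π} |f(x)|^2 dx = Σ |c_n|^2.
Σ |c_n|^2 = 16

Expand |f|^2 and use orthogonality of {sin(nx), cos(mx)} on [-π, π]:
  ∫_{-π}^{π} sin(nx)^2 dx = π, ∫ cos(mx)^2 dx = π, and cross terms integrate to 0.
So ∫_{-π}^{π} f(x)^2 dx = 4^2 · π + 4^2 · π = (16 + 16)π.
Divide by 2π: (16 + 16)/2 = 16.
By Parseval, this equals Σ |c_n|^2.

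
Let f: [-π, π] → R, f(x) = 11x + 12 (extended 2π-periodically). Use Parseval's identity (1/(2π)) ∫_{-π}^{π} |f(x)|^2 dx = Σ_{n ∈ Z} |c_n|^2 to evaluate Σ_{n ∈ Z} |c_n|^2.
Σ |c_n|^2 = 121π^2/3 + 144

Expand and integrate term by term over [-π, π]:
  ∫ (11x)^2 dx = 121·(2π^3/3); ∫ 2·11·(12)·x dx = 0 (odd integrand); ∫ 12^2 dx = 144·2π.
So (1/(2π)) ∫_{-π}^{π} (11x + 12)^2 dx = 121π^2/3 + 144 = 121π^2/3 + 144.
Parseval ⇒ Σ |c_n|^2 = 121π^2/3 + 144.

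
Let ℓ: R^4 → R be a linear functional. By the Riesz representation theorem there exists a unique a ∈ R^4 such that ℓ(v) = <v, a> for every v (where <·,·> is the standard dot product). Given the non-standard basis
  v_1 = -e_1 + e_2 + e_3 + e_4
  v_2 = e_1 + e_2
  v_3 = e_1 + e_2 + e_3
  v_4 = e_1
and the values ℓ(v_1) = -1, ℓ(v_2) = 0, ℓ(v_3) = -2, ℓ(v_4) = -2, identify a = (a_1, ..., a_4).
a = (-2, 2, -2, -3)

Write a = (a_1, ..., a_4) in the standard basis. For each basis vector v_i, ℓ(v_i) = <v_i, a> is a linear equation in the a_j's. Collect the n equations into a matrix system V a = ℓ, where row i of V is v_i (expressed in the standard basis). Since V is invertible (lower-triangular with 1s on the diagonal, up to permutation), solve by back-substitution:
  V =
[[-1, 1, 1, 1],
 [1, 1, 0, 0],
 [1, 1, 1, 0],
 [1, 0, 0, 0]]
  V a = (-1, 0, -2, -2)
Solving gives a = (-2, 2, -2, -3).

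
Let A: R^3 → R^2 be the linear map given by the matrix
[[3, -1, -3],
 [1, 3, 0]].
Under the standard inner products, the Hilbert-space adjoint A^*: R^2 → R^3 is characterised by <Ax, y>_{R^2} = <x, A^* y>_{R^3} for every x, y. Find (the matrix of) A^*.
A^* = A^T =
[[3, 1],
 [-1, 3],
 [-3, 0]]

For real matrices with standard dot products, the defining identity <Ax, y> = <x, A^* y> gives (Ax)^T y = x^T (A^*) y, i.e. x^T A^T y = x^T (A^*) y. Since this holds for all x, y, we must have A^* = A^T. Therefore
A^* =
[[3, 1],
 [-1, 3],
 [-3, 0]].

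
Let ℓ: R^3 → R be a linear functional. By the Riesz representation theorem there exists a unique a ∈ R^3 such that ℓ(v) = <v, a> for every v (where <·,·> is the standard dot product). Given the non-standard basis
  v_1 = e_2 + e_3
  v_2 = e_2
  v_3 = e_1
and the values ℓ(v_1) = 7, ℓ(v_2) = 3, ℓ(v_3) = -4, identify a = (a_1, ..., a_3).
a = (-4, 3, 4)

Write a = (a_1, ..., a_3) in the standard basis. For each basis vector v_i, ℓ(v_i) = <v_i, a> is a linear equation in the a_j's. Collect the n equations into a matrix system V a = ℓ, where row i of V is v_i (expressed in the standard basis). Since V is invertible (lower-triangular with 1s on the diagonal, up to permutation), solve by back-substitution:
  V =
[[0, 1, 1],
 [0, 1, 0],
 [1, 0, 0]]
  V a = (7, 3, -4)
Solving gives a = (-4, 3, 4).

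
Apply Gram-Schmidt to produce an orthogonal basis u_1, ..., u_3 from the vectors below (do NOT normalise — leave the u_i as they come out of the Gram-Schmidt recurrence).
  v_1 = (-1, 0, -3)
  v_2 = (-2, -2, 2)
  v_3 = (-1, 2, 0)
Orthogonal basis:
  u_1 = (-1, 0, -3)
  u_2 = (-12/5, -2, 4/5)
  u_3 = (-33/26, 22/13, 11/26)

Apply the Gram-Schmidt recurrence
  u_1 = v_1
  u_i = v_i − Σ_{j<i} ((v_i · u_j) / (u_j · u_j)) · u_j.

Step by step this gives:
  u_1 = (-1, 0, -3)
  u_2 = (-12/5, -2, 4/5)
  u_3 = (-33/26, 22/13, 11/26)

Orthogonality check:
  u_2 · u_1 = 0 (should be 0)
  u_3 · u_1 = 0 (should be 0)
  u_3 · u_2 = 0 (should be 0)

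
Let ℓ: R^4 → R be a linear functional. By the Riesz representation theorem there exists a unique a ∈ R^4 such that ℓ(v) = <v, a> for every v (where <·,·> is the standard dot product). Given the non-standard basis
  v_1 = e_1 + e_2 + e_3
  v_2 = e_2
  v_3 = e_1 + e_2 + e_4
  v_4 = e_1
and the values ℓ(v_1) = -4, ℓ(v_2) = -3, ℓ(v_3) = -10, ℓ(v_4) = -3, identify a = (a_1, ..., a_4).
a = (-3, -3, 2, -4)

Write a = (a_1, ..., a_4) in the standard basis. For each basis vector v_i, ℓ(v_i) = <v_i, a> is a linear equation in the a_j's. Collect the n equations into a matrix system V a = ℓ, where row i of V is v_i (expressed in the standard basis). Since V is invertible (lower-triangular with 1s on the diagonal, up to permutation), solve by back-substitution:
  V =
[[1, 1, 1, 0],
 [0, 1, 0, 0],
 [1, 1, 0, 1],
 [1, 0, 0, 0]]
  V a = (-4, -3, -10, -3)
Solving gives a = (-3, -3, 2, -4).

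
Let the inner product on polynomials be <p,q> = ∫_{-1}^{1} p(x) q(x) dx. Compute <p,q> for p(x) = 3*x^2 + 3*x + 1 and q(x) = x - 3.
<p,q> = -10

Expand the product: p(x)·q(x) = 3*x^3 - 6*x^2 - 8*x - 3.
∫_{-1}^{1} of each monomial x^k gives [2/(k+1) if k even, 0 if k odd]. Integrating term-by-term (or equivalently evaluating the antiderivative F(x) = 3*x^4/4 - 2*x^3 - 4*x^2 - 3*x at the endpoints):
  F(1) − F(−1) = -33/4 − (7/4) = -10.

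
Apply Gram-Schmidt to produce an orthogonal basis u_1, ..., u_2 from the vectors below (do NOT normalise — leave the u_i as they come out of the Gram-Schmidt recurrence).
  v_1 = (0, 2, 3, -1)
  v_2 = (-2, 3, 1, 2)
Orthogonal basis:
  u_1 = (0, 2, 3, -1)
  u_2 = (-2, 2, -1/2, 5/2)

Apply the Gram-Schmidt recurrence
  u_1 = v_1
  u_i = v_i − Σ_{j<i} ((v_i · u_j) / (u_j · u_j)) · u_j.

Step by step this gives:
  u_1 = (0, 2, 3, -1)
  u_2 = (-2, 2, -1/2, 5/2)

Orthogonality check:
  u_2 · u_1 = 0 (should be 0)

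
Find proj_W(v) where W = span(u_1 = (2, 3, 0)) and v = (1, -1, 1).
proj_W(v) = (-2/13, -3/13, 0)

Set up U = [u_1 | ... | u_1] ∈ R^(3×1). The projector onto W = col(U) is P = U (U^T U)^(-1) U^T.
Compute U^T U =
  [13],
and U^T v = (-1).
Solve U^T U · c = U^T v for the coefficients: c = (-1/13). The projection is proj_W(v) = U c.
Check: (v - proj_W(v)) · u_1 = 0  (should be 0).
Result: proj_W(v) = (-2/13, -3/13, 0).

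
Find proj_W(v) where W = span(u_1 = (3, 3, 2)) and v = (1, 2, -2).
proj_W(v) = (15/22, 15/22, 5/11)

Set up U = [u_1 | ... | u_1] ∈ R^(3×1). The projector onto W = col(U) is P = U (U^T U)^(-1) U^T.
Compute U^T U =
  [22],
and U^T v = (5).
Solve U^T U · c = U^T v for the coefficients: c = (5/22). The projection is proj_W(v) = U c.
Check: (v - proj_W(v)) · u_1 = 0  (should be 0).
Result: proj_W(v) = (15/22, 15/22, 5/11).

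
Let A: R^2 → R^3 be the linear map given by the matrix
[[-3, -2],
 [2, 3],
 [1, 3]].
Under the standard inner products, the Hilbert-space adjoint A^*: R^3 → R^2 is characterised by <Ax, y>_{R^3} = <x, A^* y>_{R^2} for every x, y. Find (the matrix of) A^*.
A^* = A^T =
[[-3, 2, 1],
 [-2, 3, 3]]

For real matrices with standard dot products, the defining identity <Ax, y> = <x, A^* y> gives (Ax)^T y = x^T (A^*) y, i.e. x^T A^T y = x^T (A^*) y. Since this holds for all x, y, we must have A^* = A^T. Therefore
A^* =
[[-3, 2, 1],
 [-2, 3, 3]].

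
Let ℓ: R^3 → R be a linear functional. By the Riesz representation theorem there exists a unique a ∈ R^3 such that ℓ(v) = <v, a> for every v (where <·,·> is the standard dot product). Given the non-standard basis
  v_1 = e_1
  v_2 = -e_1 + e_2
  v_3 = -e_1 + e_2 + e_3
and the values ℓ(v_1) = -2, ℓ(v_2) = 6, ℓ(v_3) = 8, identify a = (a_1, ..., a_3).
a = (-2, 4, 2)

Write a = (a_1, ..., a_3) in the standard basis. For each basis vector v_i, ℓ(v_i) = <v_i, a> is a linear equation in the a_j's. Collect the n equations into a matrix system V a = ℓ, where row i of V is v_i (expressed in the standard basis). Since V is invertible (lower-triangular with 1s on the diagonal, up to permutation), solve by back-substitution:
  V =
[[1, 0, 0],
 [-1, 1, 0],
 [-1, 1, 1]]
  V a = (-2, 6, 8)
Solving gives a = (-2, 4, 2).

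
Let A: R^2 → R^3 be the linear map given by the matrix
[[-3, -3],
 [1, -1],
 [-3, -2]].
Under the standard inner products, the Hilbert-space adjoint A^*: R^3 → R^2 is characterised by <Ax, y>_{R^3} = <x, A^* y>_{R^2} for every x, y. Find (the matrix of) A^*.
A^* = A^T =
[[-3, 1, -3],
 [-3, -1, -2]]

For real matrices with standard dot products, the defining identity <Ax, y> = <x, A^* y> gives (Ax)^T y = x^T (A^*) y, i.e. x^T A^T y = x^T (A^*) y. Since this holds for all x, y, we must have A^* = A^T. Therefore
A^* =
[[-3, 1, -3],
 [-3, -1, -2]].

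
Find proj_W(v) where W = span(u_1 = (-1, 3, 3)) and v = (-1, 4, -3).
proj_W(v) = (-4/19, 12/19, 12/19)

Set up U = [u_1 | ... | u_1] ∈ R^(3×1). The projector onto W = col(U) is P = U (U^T U)^(-1) U^T.
Compute U^T U =
  [19],
and U^T v = (4).
Solve U^T U · c = U^T v for the coefficients: c = (4/19). The projection is proj_W(v) = U c.
Check: (v - proj_W(v)) · u_1 = 0  (should be 0).
Result: proj_W(v) = (-4/19, 12/19, 12/19).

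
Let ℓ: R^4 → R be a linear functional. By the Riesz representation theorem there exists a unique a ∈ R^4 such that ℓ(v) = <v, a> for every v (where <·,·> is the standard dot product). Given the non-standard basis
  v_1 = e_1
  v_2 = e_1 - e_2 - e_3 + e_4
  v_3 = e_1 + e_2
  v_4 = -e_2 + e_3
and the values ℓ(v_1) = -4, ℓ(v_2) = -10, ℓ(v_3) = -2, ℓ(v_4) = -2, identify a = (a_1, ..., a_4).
a = (-4, 2, 0, -4)

Write a = (a_1, ..., a_4) in the standard basis. For each basis vector v_i, ℓ(v_i) = <v_i, a> is a linear equation in the a_j's. Collect the n equations into a matrix system V a = ℓ, where row i of V is v_i (expressed in the standard basis). Since V is invertible (lower-triangular with 1s on the diagonal, up to permutation), solve by back-substitution:
  V =
[[1, 0, 0, 0],
 [1, -1, -1, 1],
 [1, 1, 0, 0],
 [0, -1, 1, 0]]
  V a = (-4, -10, -2, -2)
Solving gives a = (-4, 2, 0, -4).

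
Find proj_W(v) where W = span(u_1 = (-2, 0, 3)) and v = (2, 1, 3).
proj_W(v) = (-10/13, 0, 15/13)

Set up U = [u_1 | ... | u_1] ∈ R^(3×1). The projector onto W = col(U) is P = U (U^T U)^(-1) U^T.
Compute U^T U =
  [13],
and U^T v = (5).
Solve U^T U · c = U^T v for the coefficients: c = (5/13). The projection is proj_W(v) = U c.
Check: (v - proj_W(v)) · u_1 = 0  (should be 0).
Result: proj_W(v) = (-10/13, 0, 15/13).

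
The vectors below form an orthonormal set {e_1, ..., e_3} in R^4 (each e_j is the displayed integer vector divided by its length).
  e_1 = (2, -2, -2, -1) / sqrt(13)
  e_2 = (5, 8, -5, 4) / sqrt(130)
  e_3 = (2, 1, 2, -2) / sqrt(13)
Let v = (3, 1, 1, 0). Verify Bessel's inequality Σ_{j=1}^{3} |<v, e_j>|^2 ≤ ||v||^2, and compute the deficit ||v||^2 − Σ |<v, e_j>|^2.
Σ |<v, e_j>|^2 = 587/65; ||v||^2 = 11; deficit = 128/65

Write each e_j = u_j / sqrt(<u_j, u_j>) where u_j is the displayed integer vector. Then <v, e_j> = <v, u_j> / sqrt(<u_j, u_j>), so |<v, e_j>|^2 = <v, u_j>^2 / <u_j, u_j>.
Coefficients: <v, e_1> = 2/sqrt(13), <v, e_2> = 18/sqrt(130), <v, e_3> = 9/sqrt(13).
Square and sum: Σ |<v, e_j>|^2 = 587/65.
Compute ||v||^2 = v·v = 11.
Deficit = 11 − 587/65 = 128/65 ≥ 0, confirming Bessel's inequality. (The deficit equals ||v − Σ <v,e_j> e_j||^2, the squared distance from v to span{e_j}.)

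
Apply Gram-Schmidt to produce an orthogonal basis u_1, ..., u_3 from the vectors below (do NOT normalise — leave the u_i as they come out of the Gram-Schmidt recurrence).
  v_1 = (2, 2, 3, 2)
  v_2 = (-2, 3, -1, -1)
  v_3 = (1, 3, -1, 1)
Orthogonal basis:
  u_1 = (2, 2, 3, 2)
  u_2 = (-12/7, 23/7, -4/7, -5/7)
  u_3 = (65/51, 9/17, -86/51, 37/51)

Apply the Gram-Schmidt recurrence
  u_1 = v_1
  u_i = v_i − Σ_{j<i} ((v_i · u_j) / (u_j · u_j)) · u_j.

Step by step this gives:
  u_1 = (2, 2, 3, 2)
  u_2 = (-12/7, 23/7, -4/7, -5/7)
  u_3 = (65/51, 9/17, -86/51, 37/51)

Orthogonality check:
  u_2 · u_1 = 0 (should be 0)
  u_3 · u_1 = 0 (should be 0)
  u_3 · u_2 = 0 (should be 0)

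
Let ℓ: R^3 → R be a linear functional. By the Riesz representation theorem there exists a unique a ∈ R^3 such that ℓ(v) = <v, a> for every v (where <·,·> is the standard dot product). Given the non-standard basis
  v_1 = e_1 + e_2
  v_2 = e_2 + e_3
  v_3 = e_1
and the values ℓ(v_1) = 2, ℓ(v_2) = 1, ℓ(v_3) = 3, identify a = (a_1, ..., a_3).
a = (3, -1, 2)

Write a = (a_1, ..., a_3) in the standard basis. For each basis vector v_i, ℓ(v_i) = <v_i, a> is a linear equation in the a_j's. Collect the n equations into a matrix system V a = ℓ, where row i of V is v_i (expressed in the standard basis). Since V is invertible (lower-triangular with 1s on the diagonal, up to permutation), solve by back-substitution:
  V =
[[1, 1, 0],
 [0, 1, 1],
 [1, 0, 0]]
  V a = (2, 1, 3)
Solving gives a = (3, -1, 2).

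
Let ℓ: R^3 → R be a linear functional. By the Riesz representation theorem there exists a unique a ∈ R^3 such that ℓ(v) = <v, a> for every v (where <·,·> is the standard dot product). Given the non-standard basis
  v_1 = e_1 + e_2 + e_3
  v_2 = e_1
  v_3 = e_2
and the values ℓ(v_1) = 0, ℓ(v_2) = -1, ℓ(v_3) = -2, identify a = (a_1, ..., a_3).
a = (-1, -2, 3)

Write a = (a_1, ..., a_3) in the standard basis. For each basis vector v_i, ℓ(v_i) = <v_i, a> is a linear equation in the a_j's. Collect the n equations into a matrix system V a = ℓ, where row i of V is v_i (expressed in the standard basis). Since V is invertible (lower-triangular with 1s on the diagonal, up to permutation), solve by back-substitution:
  V =
[[1, 1, 1],
 [1, 0, 0],
 [0, 1, 0]]
  V a = (0, -1, -2)
Solving gives a = (-1, -2, 3).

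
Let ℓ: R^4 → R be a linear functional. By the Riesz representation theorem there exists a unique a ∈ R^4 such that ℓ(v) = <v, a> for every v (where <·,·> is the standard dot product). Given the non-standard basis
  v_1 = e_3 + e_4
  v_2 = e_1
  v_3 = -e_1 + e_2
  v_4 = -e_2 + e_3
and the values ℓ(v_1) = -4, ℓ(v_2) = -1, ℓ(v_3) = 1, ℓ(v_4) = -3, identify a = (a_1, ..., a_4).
a = (-1, 0, -3, -1)

Write a = (a_1, ..., a_4) in the standard basis. For each basis vector v_i, ℓ(v_i) = <v_i, a> is a linear equation in the a_j's. Collect the n equations into a matrix system V a = ℓ, where row i of V is v_i (expressed in the standard basis). Since V is invertible (lower-triangular with 1s on the diagonal, up to permutation), solve by back-substitution:
  V =
[[0, 0, 1, 1],
 [1, 0, 0, 0],
 [-1, 1, 0, 0],
 [0, -1, 1, 0]]
  V a = (-4, -1, 1, -3)
Solving gives a = (-1, 0, -3, -1).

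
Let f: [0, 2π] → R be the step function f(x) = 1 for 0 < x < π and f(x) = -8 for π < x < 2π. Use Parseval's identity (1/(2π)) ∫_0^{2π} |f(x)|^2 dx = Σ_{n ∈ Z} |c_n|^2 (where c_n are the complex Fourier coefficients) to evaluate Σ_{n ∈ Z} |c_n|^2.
Σ |c_n|^2 = 65/2

Parseval equates the L^2 energy of f (normalised by 1/(2π)) with the ℓ^2 sum of its Fourier coefficients: (1/(2π)) ∫_0^{2π} |f|^2 = Σ |c_n|^2.
Compute the left side: (1/(2π)) [∫_0^π 1^2 dx + ∫_π^{2π} (-8)^2 dx] = (1/(2π)) · (1π + 64π) = (1 + 64)/2 = 65/2.
So Σ_{n ∈ Z} |c_n|^2 = 65/2.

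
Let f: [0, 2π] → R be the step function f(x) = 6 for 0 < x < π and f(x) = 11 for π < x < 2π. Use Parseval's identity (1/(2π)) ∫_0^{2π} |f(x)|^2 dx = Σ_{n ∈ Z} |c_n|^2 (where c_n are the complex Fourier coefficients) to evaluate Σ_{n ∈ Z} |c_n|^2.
Σ |c_n|^2 = 157/2

Parseval equates the L^2 energy of f (normalised by 1/(2π)) with the ℓ^2 sum of its Fourier coefficients: (1/(2π)) ∫_0^{2π} |f|^2 = Σ |c_n|^2.
Compute the left side: (1/(2π)) [∫_0^π 6^2 dx + ∫_π^{2π} 11^2 dx] = (1/(2π)) · (36π + 121π) = (36 + 121)/2 = 157/2.
So Σ_{n ∈ Z} |c_n|^2 = 157/2.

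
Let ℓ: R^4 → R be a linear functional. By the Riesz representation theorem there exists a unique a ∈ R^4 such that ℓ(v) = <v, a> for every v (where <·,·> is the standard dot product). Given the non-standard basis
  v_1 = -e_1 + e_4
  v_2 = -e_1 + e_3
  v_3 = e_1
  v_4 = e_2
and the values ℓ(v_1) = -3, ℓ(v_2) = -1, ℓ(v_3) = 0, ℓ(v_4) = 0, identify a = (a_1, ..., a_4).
a = (0, 0, -1, -3)

Write a = (a_1, ..., a_4) in the standard basis. For each basis vector v_i, ℓ(v_i) = <v_i, a> is a linear equation in the a_j's. Collect the n equations into a matrix system V a = ℓ, where row i of V is v_i (expressed in the standard basis). Since V is invertible (lower-triangular with 1s on the diagonal, up to permutation), solve by back-substitution:
  V =
[[-1, 0, 0, 1],
 [-1, 0, 1, 0],
 [1, 0, 0, 0],
 [0, 1, 0, 0]]
  V a = (-3, -1, 0, 0)
Solving gives a = (0, 0, -1, -3).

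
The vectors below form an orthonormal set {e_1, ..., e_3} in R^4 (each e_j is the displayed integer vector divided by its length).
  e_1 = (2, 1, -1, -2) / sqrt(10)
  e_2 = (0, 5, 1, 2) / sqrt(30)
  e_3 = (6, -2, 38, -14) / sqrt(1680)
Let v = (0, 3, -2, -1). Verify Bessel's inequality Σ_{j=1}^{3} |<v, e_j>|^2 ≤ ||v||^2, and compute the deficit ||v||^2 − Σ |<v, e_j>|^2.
Σ |<v, e_j>|^2 = 409/35; ||v||^2 = 14; deficit = 81/35

Write each e_j = u_j / sqrt(<u_j, u_j>) where u_j is the displayed integer vector. Then <v, e_j> = <v, u_j> / sqrt(<u_j, u_j>), so |<v, e_j>|^2 = <v, u_j>^2 / <u_j, u_j>.
Coefficients: <v, e_1> = 7/sqrt(10), <v, e_2> = 11/sqrt(30), <v, e_3> = -68/sqrt(1680).
Square and sum: Σ |<v, e_j>|^2 = 409/35.
Compute ||v||^2 = v·v = 14.
Deficit = 14 − 409/35 = 81/35 ≥ 0, confirming Bessel's inequality. (The deficit equals ||v − Σ <v,e_j> e_j||^2, the squared distance from v to span{e_j}.)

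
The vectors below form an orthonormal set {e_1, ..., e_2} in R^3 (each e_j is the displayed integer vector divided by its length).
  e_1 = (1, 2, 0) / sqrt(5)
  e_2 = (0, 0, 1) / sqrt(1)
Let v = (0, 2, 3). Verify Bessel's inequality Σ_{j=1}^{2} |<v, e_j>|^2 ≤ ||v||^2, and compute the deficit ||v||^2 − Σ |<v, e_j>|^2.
Σ |<v, e_j>|^2 = 61/5; ||v||^2 = 13; deficit = 4/5

Write each e_j = u_j / sqrt(<u_j, u_j>) where u_j is the displayed integer vector. Then <v, e_j> = <v, u_j> / sqrt(<u_j, u_j>), so |<v, e_j>|^2 = <v, u_j>^2 / <u_j, u_j>.
Coefficients: <v, e_1> = 4/sqrt(5), <v, e_2> = 3/sqrt(1).
Square and sum: Σ |<v, e_j>|^2 = 61/5.
Compute ||v||^2 = v·v = 13.
Deficit = 13 − 61/5 = 4/5 ≥ 0, confirming Bessel's inequality. (The deficit equals ||v − Σ <v,e_j> e_j||^2, the squared distance from v to span{e_j}.)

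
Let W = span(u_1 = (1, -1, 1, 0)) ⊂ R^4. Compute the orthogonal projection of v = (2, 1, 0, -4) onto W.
proj_W(v) = (1/3, -1/3, 1/3, 0)

Set up U = [u_1 | ... | u_1] ∈ R^(4×1). The projector onto W = col(U) is P = U (U^T U)^(-1) U^T.
Compute U^T U =
  [3],
and U^T v = (1).
Solve U^T U · c = U^T v for the coefficients: c = (1/3). The projection is proj_W(v) = U c.
Check: (v - proj_W(v)) · u_1 = 0  (should be 0).
Result: proj_W(v) = (1/3, -1/3, 1/3, 0).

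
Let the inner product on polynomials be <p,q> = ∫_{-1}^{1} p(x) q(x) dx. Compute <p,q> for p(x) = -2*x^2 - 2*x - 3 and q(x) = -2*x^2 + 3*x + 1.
<p,q> = -86/15

Expand the product: p(x)·q(x) = 4*x^4 - 2*x^3 - 2*x^2 - 11*x - 3.
∫_{-1}^{1} of each monomial x^k gives [2/(k+1) if k even, 0 if k odd]. Integrating term-by-term (or equivalently evaluating the antiderivative F(x) = 4*x^5/5 - x^4/2 - 2*x^3/3 - 11*x^2/2 - 3*x at the endpoints):
  F(1) − F(−1) = -133/15 − (-47/15) = -86/15.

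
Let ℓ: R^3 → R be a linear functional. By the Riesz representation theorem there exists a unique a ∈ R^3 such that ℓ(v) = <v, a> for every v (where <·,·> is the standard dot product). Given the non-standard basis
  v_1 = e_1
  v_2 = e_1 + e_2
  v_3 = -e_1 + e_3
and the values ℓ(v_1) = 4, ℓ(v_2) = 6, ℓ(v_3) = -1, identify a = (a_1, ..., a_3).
a = (4, 2, 3)

Write a = (a_1, ..., a_3) in the standard basis. For each basis vector v_i, ℓ(v_i) = <v_i, a> is a linear equation in the a_j's. Collect the n equations into a matrix system V a = ℓ, where row i of V is v_i (expressed in the standard basis). Since V is invertible (lower-triangular with 1s on the diagonal, up to permutation), solve by back-substitution:
  V =
[[1, 0, 0],
 [1, 1, 0],
 [-1, 0, 1]]
  V a = (4, 6, -1)
Solving gives a = (4, 2, 3).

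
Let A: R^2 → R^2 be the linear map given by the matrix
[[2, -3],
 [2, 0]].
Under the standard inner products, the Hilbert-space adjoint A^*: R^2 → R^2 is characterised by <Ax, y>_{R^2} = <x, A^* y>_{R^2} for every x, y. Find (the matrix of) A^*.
A^* = A^T =
[[2, 2],
 [-3, 0]]

For real matrices with standard dot products, the defining identity <Ax, y> = <x, A^* y> gives (Ax)^T y = x^T (A^*) y, i.e. x^T A^T y = x^T (A^*) y. Since this holds for all x, y, we must have A^* = A^T. Therefore
A^* =
[[2, 2],
 [-3, 0]].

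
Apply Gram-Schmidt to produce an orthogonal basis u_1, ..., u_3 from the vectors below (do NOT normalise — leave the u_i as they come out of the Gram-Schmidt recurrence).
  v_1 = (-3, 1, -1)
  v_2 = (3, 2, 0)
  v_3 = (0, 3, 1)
Orthogonal basis:
  u_1 = (-3, 1, -1)
  u_2 = (12/11, 29/11, -7/11)
  u_3 = (-18/47, 27/47, 81/47)

Apply the Gram-Schmidt recurrence
  u_1 = v_1
  u_i = v_i − Σ_{j<i} ((v_i · u_j) / (u_j · u_j)) · u_j.

Step by step this gives:
  u_1 = (-3, 1, -1)
  u_2 = (12/11, 29/11, -7/11)
  u_3 = (-18/47, 27/47, 81/47)

Orthogonality check:
  u_2 · u_1 = 0 (should be 0)
  u_3 · u_1 = 0 (should be 0)
  u_3 · u_2 = 0 (should be 0)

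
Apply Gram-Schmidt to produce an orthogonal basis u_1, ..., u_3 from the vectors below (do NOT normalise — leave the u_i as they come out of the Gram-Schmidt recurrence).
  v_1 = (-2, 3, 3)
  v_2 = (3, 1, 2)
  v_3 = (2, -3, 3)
Orthogonal basis:
  u_1 = (-2, 3, 3)
  u_2 = (36/11, 13/22, 35/22)
  u_3 = (-198/299, -66/23, 726/299)

Apply the Gram-Schmidt recurrence
  u_1 = v_1
  u_i = v_i − Σ_{j<i} ((v_i · u_j) / (u_j · u_j)) · u_j.

Step by step this gives:
  u_1 = (-2, 3, 3)
  u_2 = (36/11, 13/22, 35/22)
  u_3 = (-198/299, -66/23, 726/299)

Orthogonality check:
  u_2 · u_1 = 0 (should be 0)
  u_3 · u_1 = 0 (should be 0)
  u_3 · u_2 = 0 (should be 0)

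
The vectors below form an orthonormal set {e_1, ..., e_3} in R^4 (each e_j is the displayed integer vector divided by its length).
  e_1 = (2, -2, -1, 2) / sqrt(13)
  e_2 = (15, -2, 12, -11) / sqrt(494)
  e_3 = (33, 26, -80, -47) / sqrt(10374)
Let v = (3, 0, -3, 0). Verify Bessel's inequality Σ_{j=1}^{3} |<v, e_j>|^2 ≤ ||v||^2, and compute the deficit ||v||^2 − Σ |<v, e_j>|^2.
Σ |<v, e_j>|^2 = 1590/91; ||v||^2 = 18; deficit = 48/91

Write each e_j = u_j / sqrt(<u_j, u_j>) where u_j is the displayed integer vector. Then <v, e_j> = <v, u_j> / sqrt(<u_j, u_j>), so |<v, e_j>|^2 = <v, u_j>^2 / <u_j, u_j>.
Coefficients: <v, e_1> = 9/sqrt(13), <v, e_2> = 9/sqrt(494), <v, e_3> = 339/sqrt(10374).
Square and sum: Σ |<v, e_j>|^2 = 1590/91.
Compute ||v||^2 = v·v = 18.
Deficit = 18 − 1590/91 = 48/91 ≥ 0, confirming Bessel's inequality. (The deficit equals ||v − Σ <v,e_j> e_j||^2, the squared distance from v to span{e_j}.)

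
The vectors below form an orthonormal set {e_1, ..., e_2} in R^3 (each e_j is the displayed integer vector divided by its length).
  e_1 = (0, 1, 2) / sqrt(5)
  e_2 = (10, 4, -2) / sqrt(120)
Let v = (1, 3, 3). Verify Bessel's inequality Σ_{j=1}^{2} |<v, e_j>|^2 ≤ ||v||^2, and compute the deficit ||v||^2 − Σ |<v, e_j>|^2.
Σ |<v, e_j>|^2 = 55/3; ||v||^2 = 19; deficit = 2/3

Write each e_j = u_j / sqrt(<u_j, u_j>) where u_j is the displayed integer vector. Then <v, e_j> = <v, u_j> / sqrt(<u_j, u_j>), so |<v, e_j>|^2 = <v, u_j>^2 / <u_j, u_j>.
Coefficients: <v, e_1> = 9/sqrt(5), <v, e_2> = 16/sqrt(120).
Square and sum: Σ |<v, e_j>|^2 = 55/3.
Compute ||v||^2 = v·v = 19.
Deficit = 19 − 55/3 = 2/3 ≥ 0, confirming Bessel's inequality. (The deficit equals ||v − Σ <v,e_j> e_j||^2, the squared distance from v to span{e_j}.)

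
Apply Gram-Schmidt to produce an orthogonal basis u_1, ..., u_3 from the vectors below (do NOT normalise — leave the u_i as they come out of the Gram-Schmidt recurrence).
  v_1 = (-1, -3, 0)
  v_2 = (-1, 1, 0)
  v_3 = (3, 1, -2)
Orthogonal basis:
  u_1 = (-1, -3, 0)
  u_2 = (-6/5, 2/5, 0)
  u_3 = (0, 0, -2)

Apply the Gram-Schmidt recurrence
  u_1 = v_1
  u_i = v_i − Σ_{j<i} ((v_i · u_j) / (u_j · u_j)) · u_j.

Step by step this gives:
  u_1 = (-1, -3, 0)
  u_2 = (-6/5, 2/5, 0)
  u_3 = (0, 0, -2)

Orthogonality check:
  u_2 · u_1 = 0 (should be 0)
  u_3 · u_1 = 0 (should be 0)
  u_3 · u_2 = 0 (should be 0)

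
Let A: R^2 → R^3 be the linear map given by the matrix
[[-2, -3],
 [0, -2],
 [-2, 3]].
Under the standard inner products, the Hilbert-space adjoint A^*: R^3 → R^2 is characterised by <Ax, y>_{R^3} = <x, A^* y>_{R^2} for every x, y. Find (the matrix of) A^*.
A^* = A^T =
[[-2, 0, -2],
 [-3, -2, 3]]

For real matrices with standard dot products, the defining identity <Ax, y> = <x, A^* y> gives (Ax)^T y = x^T (A^*) y, i.e. x^T A^T y = x^T (A^*) y. Since this holds for all x, y, we must have A^* = A^T. Therefore
A^* =
[[-2, 0, -2],
 [-3, -2, 3]].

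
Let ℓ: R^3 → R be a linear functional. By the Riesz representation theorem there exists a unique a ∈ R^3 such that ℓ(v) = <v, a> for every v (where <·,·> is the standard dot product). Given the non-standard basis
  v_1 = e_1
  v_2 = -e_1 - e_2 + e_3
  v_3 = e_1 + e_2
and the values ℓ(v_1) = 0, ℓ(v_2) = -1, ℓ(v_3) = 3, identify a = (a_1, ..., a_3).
a = (0, 3, 2)

Write a = (a_1, ..., a_3) in the standard basis. For each basis vector v_i, ℓ(v_i) = <v_i, a> is a linear equation in the a_j's. Collect the n equations into a matrix system V a = ℓ, where row i of V is v_i (expressed in the standard basis). Since V is invertible (lower-triangular with 1s on the diagonal, up to permutation), solve by back-substitution:
  V =
[[1, 0, 0],
 [-1, -1, 1],
 [1, 1, 0]]
  V a = (0, -1, 3)
Solving gives a = (0, 3, 2).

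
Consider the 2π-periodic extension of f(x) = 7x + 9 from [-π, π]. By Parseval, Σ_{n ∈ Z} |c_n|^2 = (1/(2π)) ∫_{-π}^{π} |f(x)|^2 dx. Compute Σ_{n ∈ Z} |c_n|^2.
Σ |c_n|^2 = 49π^2/3 + 81

Expand and integrate term by term over [-π, π]:
  ∫ (7x)^2 dx = 49·(2π^3/3); ∫ 2·7·(9)·x dx = 0 (odd integrand); ∫ 9^2 dx = 81·2π.
So (1/(2π)) ∫_{-π}^{π} (7x + 9)^2 dx = 49π^2/3 + 81 = 49π^2/3 + 81.
Parseval ⇒ Σ |c_n|^2 = 49π^2/3 + 81.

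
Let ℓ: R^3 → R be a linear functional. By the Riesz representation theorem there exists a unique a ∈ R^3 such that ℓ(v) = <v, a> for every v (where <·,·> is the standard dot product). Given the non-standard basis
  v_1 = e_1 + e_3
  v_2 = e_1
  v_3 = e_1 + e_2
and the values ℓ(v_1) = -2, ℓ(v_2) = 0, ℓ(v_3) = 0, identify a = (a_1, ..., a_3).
a = (0, 0, -2)

Write a = (a_1, ..., a_3) in the standard basis. For each basis vector v_i, ℓ(v_i) = <v_i, a> is a linear equation in the a_j's. Collect the n equations into a matrix system V a = ℓ, where row i of V is v_i (expressed in the standard basis). Since V is invertible (lower-triangular with 1s on the diagonal, up to permutation), solve by back-substitution:
  V =
[[1, 0, 1],
 [1, 0, 0],
 [1, 1, 0]]
  V a = (-2, 0, 0)
Solving gives a = (0, 0, -2).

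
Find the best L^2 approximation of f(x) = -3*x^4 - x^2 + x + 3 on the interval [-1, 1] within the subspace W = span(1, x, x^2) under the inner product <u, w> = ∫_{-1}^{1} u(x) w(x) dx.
g(x) = -25*x^2/7 + x + 114/35

The best approximation g ∈ W is the orthogonal projection of f onto W. Writing g = a_0 + a_1 x + a_2 x^2, the coefficients solve the normal equations G · a = b where
  G_{ij} = <φ_i, φ_j> and b_i = <f, φ_i>, with φ_0 = 1, φ_1 = x, φ_2 = x^2.
G =
  [2, 0, 2/3]
  [0, 2/3, 0]
  [2/3, 0, 2/5],
b = (62/15, 2/3, 26/35).
Solving gives a_0 = 114/35, a_1 = 1, a_2 = -25/7, so
  g(x) = -25*x^2/7 + x + 114/35.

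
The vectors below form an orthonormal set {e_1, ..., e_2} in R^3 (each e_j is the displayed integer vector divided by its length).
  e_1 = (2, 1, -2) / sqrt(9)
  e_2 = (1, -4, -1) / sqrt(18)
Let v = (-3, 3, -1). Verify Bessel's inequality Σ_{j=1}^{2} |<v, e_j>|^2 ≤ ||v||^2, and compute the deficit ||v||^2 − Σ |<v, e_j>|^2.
Σ |<v, e_j>|^2 = 11; ||v||^2 = 19; deficit = 8

Write each e_j = u_j / sqrt(<u_j, u_j>) where u_j is the displayed integer vector. Then <v, e_j> = <v, u_j> / sqrt(<u_j, u_j>), so |<v, e_j>|^2 = <v, u_j>^2 / <u_j, u_j>.
Coefficients: <v, e_1> = -1/sqrt(9), <v, e_2> = -14/sqrt(18).
Square and sum: Σ |<v, e_j>|^2 = 11.
Compute ||v||^2 = v·v = 19.
Deficit = 19 − 11 = 8 ≥ 0, confirming Bessel's inequality. (The deficit equals ||v − Σ <v,e_j> e_j||^2, the squared distance from v to span{e_j}.)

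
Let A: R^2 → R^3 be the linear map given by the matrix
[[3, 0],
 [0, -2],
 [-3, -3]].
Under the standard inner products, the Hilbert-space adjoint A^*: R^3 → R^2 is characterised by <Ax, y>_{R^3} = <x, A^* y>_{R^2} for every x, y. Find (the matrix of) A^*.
A^* = A^T =
[[3, 0, -3],
 [0, -2, -3]]

For real matrices with standard dot products, the defining identity <Ax, y> = <x, A^* y> gives (Ax)^T y = x^T (A^*) y, i.e. x^T A^T y = x^T (A^*) y. Since this holds for all x, y, we must have A^* = A^T. Therefore
A^* =
[[3, 0, -3],
 [0, -2, -3]].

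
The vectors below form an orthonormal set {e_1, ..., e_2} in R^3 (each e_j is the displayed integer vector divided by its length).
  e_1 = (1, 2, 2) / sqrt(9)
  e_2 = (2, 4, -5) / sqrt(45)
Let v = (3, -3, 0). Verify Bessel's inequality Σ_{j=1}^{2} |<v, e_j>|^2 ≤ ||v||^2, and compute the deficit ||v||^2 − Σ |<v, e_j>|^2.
Σ |<v, e_j>|^2 = 9/5; ||v||^2 = 18; deficit = 81/5

Write each e_j = u_j / sqrt(<u_j, u_j>) where u_j is the displayed integer vector. Then <v, e_j> = <v, u_j> / sqrt(<u_j, u_j>), so |<v, e_j>|^2 = <v, u_j>^2 / <u_j, u_j>.
Coefficients: <v, e_1> = -3/sqrt(9), <v, e_2> = -6/sqrt(45).
Square and sum: Σ |<v, e_j>|^2 = 9/5.
Compute ||v||^2 = v·v = 18.
Deficit = 18 − 9/5 = 81/5 ≥ 0, confirming Bessel's inequality. (The deficit equals ||v − Σ <v,e_j> e_j||^2, the squared distance from v to span{e_j}.)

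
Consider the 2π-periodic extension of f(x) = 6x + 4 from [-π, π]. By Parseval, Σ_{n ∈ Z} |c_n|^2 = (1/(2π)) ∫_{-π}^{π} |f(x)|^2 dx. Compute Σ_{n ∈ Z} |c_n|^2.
Σ |c_n|^2 = 12π^2 + 16

Expand and integrate term by term over [-π, π]:
  ∫ (6x)^2 dx = 36·(2π^3/3); ∫ 2·6·(4)·x dx = 0 (odd integrand); ∫ 4^2 dx = 16·2π.
So (1/(2π)) ∫_{-π}^{π} (6x + 4)^2 dx = 36π^2/3 + 16 = 12π^2 + 16.
Parseval ⇒ Σ |c_n|^2 = 12π^2 + 16.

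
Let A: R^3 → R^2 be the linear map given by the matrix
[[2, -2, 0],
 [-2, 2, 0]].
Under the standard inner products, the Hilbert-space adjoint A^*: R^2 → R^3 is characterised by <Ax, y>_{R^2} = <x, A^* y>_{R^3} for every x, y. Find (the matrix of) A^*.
A^* = A^T =
[[2, -2],
 [-2, 2],
 [0, 0]]

For real matrices with standard dot products, the defining identity <Ax, y> = <x, A^* y> gives (Ax)^T y = x^T (A^*) y, i.e. x^T A^T y = x^T (A^*) y. Since this holds for all x, y, we must have A^* = A^T. Therefore
A^* =
[[2, -2],
 [-2, 2],
 [0, 0]].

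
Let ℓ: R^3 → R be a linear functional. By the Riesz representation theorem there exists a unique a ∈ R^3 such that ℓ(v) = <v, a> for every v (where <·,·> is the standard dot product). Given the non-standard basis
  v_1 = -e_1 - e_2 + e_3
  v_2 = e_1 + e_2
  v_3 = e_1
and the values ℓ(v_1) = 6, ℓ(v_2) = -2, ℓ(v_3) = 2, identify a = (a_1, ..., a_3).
a = (2, -4, 4)

Write a = (a_1, ..., a_3) in the standard basis. For each basis vector v_i, ℓ(v_i) = <v_i, a> is a linear equation in the a_j's. Collect the n equations into a matrix system V a = ℓ, where row i of V is v_i (expressed in the standard basis). Since V is invertible (lower-triangular with 1s on the diagonal, up to permutation), solve by back-substitution:
  V =
[[-1, -1, 1],
 [1, 1, 0],
 [1, 0, 0]]
  V a = (6, -2, 2)
Solving gives a = (2, -4, 4).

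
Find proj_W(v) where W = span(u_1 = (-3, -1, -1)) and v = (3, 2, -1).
proj_W(v) = (30/11, 10/11, 10/11)

Set up U = [u_1 | ... | u_1] ∈ R^(3×1). The projector onto W = col(U) is P = U (U^T U)^(-1) U^T.
Compute U^T U =
  [11],
and U^T v = (-10).
Solve U^T U · c = U^T v for the coefficients: c = (-10/11). The projection is proj_W(v) = U c.
Check: (v - proj_W(v)) · u_1 = 0  (should be 0).
Result: proj_W(v) = (30/11, 10/11, 10/11).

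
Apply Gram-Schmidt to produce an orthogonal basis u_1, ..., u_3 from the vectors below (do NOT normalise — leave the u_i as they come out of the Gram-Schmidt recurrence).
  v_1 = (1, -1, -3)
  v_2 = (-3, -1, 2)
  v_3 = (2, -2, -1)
Orthogonal basis:
  u_1 = (1, -1, -3)
  u_2 = (-25/11, -19/11, -2/11)
  u_3 = (10/9, -14/9, 8/9)

Apply the Gram-Schmidt recurrence
  u_1 = v_1
  u_i = v_i − Σ_{j<i} ((v_i · u_j) / (u_j · u_j)) · u_j.

Step by step this gives:
  u_1 = (1, -1, -3)
  u_2 = (-25/11, -19/11, -2/11)
  u_3 = (10/9, -14/9, 8/9)

Orthogonality check:
  u_2 · u_1 = 0 (should be 0)
  u_3 · u_1 = 0 (should be 0)
  u_3 · u_2 = 0 (should be 0)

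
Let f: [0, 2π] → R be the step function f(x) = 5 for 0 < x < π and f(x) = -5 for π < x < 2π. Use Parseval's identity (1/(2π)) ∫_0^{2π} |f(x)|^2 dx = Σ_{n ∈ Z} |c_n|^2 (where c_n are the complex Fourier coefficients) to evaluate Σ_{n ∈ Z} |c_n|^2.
Σ |c_n|^2 = 25

Parseval equates the L^2 energy of f (normalised by 1/(2π)) with the ℓ^2 sum of its Fourier coefficients: (1/(2π)) ∫_0^{2π} |f|^2 = Σ |c_n|^2.
Compute the left side: (1/(2π)) [∫_0^π 5^2 dx + ∫_π^{2π} (-5)^2 dx] = (1/(2π)) · (25π + 25π) = (25 + 25)/2 = 25.
So Σ_{n ∈ Z} |c_n|^2 = 25.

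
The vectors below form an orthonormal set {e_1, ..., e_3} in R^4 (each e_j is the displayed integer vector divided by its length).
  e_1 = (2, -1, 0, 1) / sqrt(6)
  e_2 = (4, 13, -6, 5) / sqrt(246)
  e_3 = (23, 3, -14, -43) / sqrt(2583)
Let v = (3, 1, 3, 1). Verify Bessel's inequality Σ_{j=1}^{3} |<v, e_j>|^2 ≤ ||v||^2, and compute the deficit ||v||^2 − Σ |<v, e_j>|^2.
Σ |<v, e_j>|^2 = 419/63; ||v||^2 = 20; deficit = 841/63

Write each e_j = u_j / sqrt(<u_j, u_j>) where u_j is the displayed integer vector. Then <v, e_j> = <v, u_j> / sqrt(<u_j, u_j>), so |<v, e_j>|^2 = <v, u_j>^2 / <u_j, u_j>.
Coefficients: <v, e_1> = 6/sqrt(6), <v, e_2> = 12/sqrt(246), <v, e_3> = -13/sqrt(2583).
Square and sum: Σ |<v, e_j>|^2 = 419/63.
Compute ||v||^2 = v·v = 20.
Deficit = 20 − 419/63 = 841/63 ≥ 0, confirming Bessel's inequality. (The deficit equals ||v − Σ <v,e_j> e_j||^2, the squared distance from v to span{e_j}.)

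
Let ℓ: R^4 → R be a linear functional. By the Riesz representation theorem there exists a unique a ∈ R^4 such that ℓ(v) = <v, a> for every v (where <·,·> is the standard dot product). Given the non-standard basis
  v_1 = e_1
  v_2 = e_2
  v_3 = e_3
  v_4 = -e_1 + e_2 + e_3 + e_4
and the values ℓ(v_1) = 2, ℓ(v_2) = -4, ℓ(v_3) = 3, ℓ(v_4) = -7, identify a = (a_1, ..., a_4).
a = (2, -4, 3, -4)

Write a = (a_1, ..., a_4) in the standard basis. For each basis vector v_i, ℓ(v_i) = <v_i, a> is a linear equation in the a_j's. Collect the n equations into a matrix system V a = ℓ, where row i of V is v_i (expressed in the standard basis). Since V is invertible (lower-triangular with 1s on the diagonal, up to permutation), solve by back-substitution:
  V =
[[1, 0, 0, 0],
 [0, 1, 0, 0],
 [0, 0, 1, 0],
 [-1, 1, 1, 1]]
  V a = (2, -4, 3, -7)
Solving gives a = (2, -4, 3, -4).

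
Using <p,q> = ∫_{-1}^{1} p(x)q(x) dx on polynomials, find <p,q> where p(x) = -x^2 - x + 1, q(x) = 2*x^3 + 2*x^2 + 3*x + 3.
<p,q> = 26/15

Expand the product: p(x)·q(x) = -2*x^5 - 4*x^4 - 3*x^3 - 4*x^2 + 3.
∫_{-1}^{1} of each monomial x^k gives [2/(k+1) if k even, 0 if k odd]. Integrating term-by-term (or equivalently evaluating the antiderivative F(x) = -x^6/3 - 4*x^5/5 - 3*x^4/4 - 4*x^3/3 + 3*x at the endpoints):
  F(1) − F(−1) = -13/60 − (-39/20) = 26/15.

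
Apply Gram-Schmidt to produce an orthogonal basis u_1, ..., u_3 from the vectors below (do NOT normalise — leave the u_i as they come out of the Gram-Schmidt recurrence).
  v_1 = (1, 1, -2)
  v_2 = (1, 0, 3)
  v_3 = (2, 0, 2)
Orthogonal basis:
  u_1 = (1, 1, -2)
  u_2 = (11/6, 5/6, 4/3)
  u_3 = (12/35, -4/7, -4/35)

Apply the Gram-Schmidt recurrence
  u_1 = v_1
  u_i = v_i − Σ_{j<i} ((v_i · u_j) / (u_j · u_j)) · u_j.

Step by step this gives:
  u_1 = (1, 1, -2)
  u_2 = (11/6, 5/6, 4/3)
  u_3 = (12/35, -4/7, -4/35)

Orthogonality check:
  u_2 · u_1 = 0 (should be 0)
  u_3 · u_1 = 0 (should be 0)
  u_3 · u_2 = 0 (should be 0)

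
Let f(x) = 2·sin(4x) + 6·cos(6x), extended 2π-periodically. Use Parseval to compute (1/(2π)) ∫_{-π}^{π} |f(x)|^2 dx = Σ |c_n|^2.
Σ |c_n|^2 = 20

Expand |f|^2 and use orthogonality of {sin(nx), cos(mx)} on [-π, π]:
  ∫_{-π}^{π} sin(nx)^2 dx = π, ∫ cos(mx)^2 dx = π, and cross terms integrate to 0.
So ∫_{-π}^{π} f(x)^2 dx = 2^2 · π + 6^2 · π = (4 + 36)π.
Divide by 2π: (4 + 36)/2 = 20.
By Parseval, this equals Σ |c_n|^2.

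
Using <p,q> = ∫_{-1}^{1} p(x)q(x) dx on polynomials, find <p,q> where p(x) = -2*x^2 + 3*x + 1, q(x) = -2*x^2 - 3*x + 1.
<p,q> = -76/15

Expand the product: p(x)·q(x) = 4*x^4 - 13*x^2 + 1.
∫_{-1}^{1} of each monomial x^k gives [2/(k+1) if k even, 0 if k odd]. Integrating term-by-term (or equivalently evaluating the antiderivative F(x) = 4*x^5/5 - 13*x^3/3 + x at the endpoints):
  F(1) − F(−1) = -38/15 − (38/15) = -76/15.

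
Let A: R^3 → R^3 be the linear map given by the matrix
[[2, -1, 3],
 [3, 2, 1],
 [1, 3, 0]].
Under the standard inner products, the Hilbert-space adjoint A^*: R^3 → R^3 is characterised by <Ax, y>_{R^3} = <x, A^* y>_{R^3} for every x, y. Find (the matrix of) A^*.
A^* = A^T =
[[2, 3, 1],
 [-1, 2, 3],
 [3, 1, 0]]

For real matrices with standard dot products, the defining identity <Ax, y> = <x, A^* y> gives (Ax)^T y = x^T (A^*) y, i.e. x^T A^T y = x^T (A^*) y. Since this holds for all x, y, we must have A^* = A^T. Therefore
A^* =
[[2, 3, 1],
 [-1, 2, 3],
 [3, 1, 0]].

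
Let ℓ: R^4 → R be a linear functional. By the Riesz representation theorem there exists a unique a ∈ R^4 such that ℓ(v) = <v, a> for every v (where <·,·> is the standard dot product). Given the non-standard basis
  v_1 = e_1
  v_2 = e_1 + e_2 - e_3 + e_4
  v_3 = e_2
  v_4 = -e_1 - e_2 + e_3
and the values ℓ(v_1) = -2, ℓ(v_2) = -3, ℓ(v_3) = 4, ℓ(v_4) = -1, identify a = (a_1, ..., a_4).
a = (-2, 4, 1, -4)

Write a = (a_1, ..., a_4) in the standard basis. For each basis vector v_i, ℓ(v_i) = <v_i, a> is a linear equation in the a_j's. Collect the n equations into a matrix system V a = ℓ, where row i of V is v_i (expressed in the standard basis). Since V is invertible (lower-triangular with 1s on the diagonal, up to permutation), solve by back-substitution:
  V =
[[1, 0, 0, 0],
 [1, 1, -1, 1],
 [0, 1, 0, 0],
 [-1, -1, 1, 0]]
  V a = (-2, -3, 4, -1)
Solving gives a = (-2, 4, 1, -4).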